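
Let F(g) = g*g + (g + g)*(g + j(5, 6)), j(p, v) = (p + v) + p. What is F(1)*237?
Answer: 8295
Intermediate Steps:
j(p, v) = v + 2*p
F(g) = g**2 + 2*g*(16 + g) (F(g) = g*g + (g + g)*(g + (6 + 2*5)) = g**2 + (2*g)*(g + (6 + 10)) = g**2 + (2*g)*(g + 16) = g**2 + (2*g)*(16 + g) = g**2 + 2*g*(16 + g))
F(1)*237 = (1*(32 + 3*1))*237 = (1*(32 + 3))*237 = (1*35)*237 = 35*237 = 8295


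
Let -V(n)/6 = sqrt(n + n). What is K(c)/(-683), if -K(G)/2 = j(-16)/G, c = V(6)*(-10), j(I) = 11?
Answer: 11*sqrt(3)/122940 ≈ 0.00015497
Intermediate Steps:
V(n) = -6*sqrt(2)*sqrt(n) (V(n) = -6*sqrt(n + n) = -6*sqrt(2)*sqrt(n))
c = 120*sqrt(3) (c = -6*sqrt(2)*sqrt(6)*(-10) = -12*sqrt(3)*(-10) = 120*sqrt(3) ≈ 207.85)
K(G) = -22/G
K(c)/(-683) = -22*sqrt(3)/360/(-683) = -11*sqrt(3)/180*(-1/683) = 11*sqrt(3)/122940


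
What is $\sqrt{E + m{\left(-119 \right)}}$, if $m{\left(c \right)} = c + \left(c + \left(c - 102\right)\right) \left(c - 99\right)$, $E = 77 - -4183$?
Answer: $\sqrt{78261} \approx 279.75$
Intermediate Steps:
$E = 4260$ ($E = 77 + 4183 = 4260$)
$m{\left(c \right)} = c + \left(-102 + 2 c\right) \left(-99 + c\right)$ ($m{\left(c \right)} = c + \left(c + \left(c - 102\right)\right) \left(-99 + c\right) = c + \left(c + \left(-102 + c\right)\right) \left(-99 + c\right) = c + \left(-102 + 2 c\right) \left(-99 + c\right)$)
$\sqrt{E + m{\left(-119 \right)}} = \sqrt{4260 + \left(10098 - -35581 + 2 \left(-119\right)^{2}\right)} = \sqrt{4260 + \left(10098 + 35581 + 2 \cdot 14161\right)} = \sqrt{4260 + \left(10098 + 35581 + 28322\right)} = \sqrt{4260 + 74001} = \sqrt{78261}$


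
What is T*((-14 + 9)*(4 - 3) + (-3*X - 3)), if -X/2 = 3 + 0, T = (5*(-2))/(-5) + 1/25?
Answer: 102/5 ≈ 20.400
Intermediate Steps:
T = 51/25 (T = -10*(-⅕) + 1*(1/25) = 2 + 1/25 = 51/25 ≈ 2.0400)
X = -6 (X = -2*(3 + 0) = -2*3 = -6)
T*((-14 + 9)*(4 - 3) + (-3*X - 3)) = 51*((-14 + 9)*(4 - 3) + (-3*(-6) - 3))/25 = 51*(-5*1 + (18 - 3))/25 = 51*(-5 + 15)/25 = (51/25)*10 = 102/5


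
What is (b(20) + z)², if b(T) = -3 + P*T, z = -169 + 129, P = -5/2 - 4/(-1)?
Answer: 169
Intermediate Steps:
P = 3/2 (P = -5*½ - 4*(-1) = -5/2 + 4 = 3/2 ≈ 1.5000)
z = -40
b(T) = -3 + 3*T/2
(b(20) + z)² = ((-3 + (3/2)*20) - 40)² = ((-3 + 30) - 40)² = (27 - 40)² = (-13)² = 169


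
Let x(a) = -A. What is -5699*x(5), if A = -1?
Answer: -5699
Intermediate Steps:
x(a) = 1 (x(a) = -1*(-1) = 1)
-5699*x(5) = -5699*1 = -5699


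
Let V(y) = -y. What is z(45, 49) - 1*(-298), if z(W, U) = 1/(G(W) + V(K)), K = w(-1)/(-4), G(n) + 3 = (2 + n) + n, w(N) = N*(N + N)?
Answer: 53344/179 ≈ 298.01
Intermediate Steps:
w(N) = 2*N² (w(N) = N*(2*N) = 2*N²)
G(n) = -1 + 2*n (G(n) = -3 + ((2 + n) + n) = -3 + (2 + 2*n) = -1 + 2*n)
K = -½ (K = (2*(-1)²)/(-4) = (2*1)*(-¼) = 2*(-¼) = -½ ≈ -0.50000)
z(W, U) = 1/(-½ + 2*W) (z(W, U) = 1/((-1 + 2*W) - 1*(-½)) = 1/((-1 + 2*W) + ½) = 1/(-½ + 2*W))
z(45, 49) - 1*(-298) = 2/(-1 + 4*45) - 1*(-298) = 2/(-1 + 180) + 298 = 2/179 + 298 = 53344/179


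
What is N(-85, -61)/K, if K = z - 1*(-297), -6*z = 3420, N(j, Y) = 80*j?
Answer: 6800/273 ≈ 24.908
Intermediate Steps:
z = -570 (z = -1/6*3420 = -570)
K = -273 (K = -570 - 1*(-297) = -570 + 297 = -273)
N(-85, -61)/K = (80*(-85))/(-273) = -6800*(-1/273) = 6800/273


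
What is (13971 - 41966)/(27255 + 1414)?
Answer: -27995/28669 ≈ -0.97649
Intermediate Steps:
(13971 - 41966)/(27255 + 1414) = -27995/28669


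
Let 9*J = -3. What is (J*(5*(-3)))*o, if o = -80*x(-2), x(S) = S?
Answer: 800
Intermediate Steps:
J = -⅓ (J = (⅑)*(-3) = -⅓ ≈ -0.33333)
o = 160 (o = -80*(-2) = 160)
(J*(5*(-3)))*o = -5*(-3)/3*160 = -⅓*(-15)*160 = 5*160 = 800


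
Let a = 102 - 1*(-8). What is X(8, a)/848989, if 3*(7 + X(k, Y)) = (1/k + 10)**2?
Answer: 1739/54335296 ≈ 3.2005e-5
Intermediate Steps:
a = 110 (a = 102 + 8 = 110)
X(k, Y) = -7 + (10 + 1/k)**2/3 (X(k, Y) = -7 + (1/k + 10)**2/3 = -7 + (10 + 1/k)**2/3)
X(8, a)/848989 = ((1/3)*(1 + 20*8 + 79*8**2)/8**2)/848989 = ((1/3)*(1/64)*(1 + 160 + 79*64))*(1/848989) = ((1/3)*(1/64)*(1 + 160 + 5056))*(1/848989) = ((1/3)*(1/64)*5217)*(1/848989) = (1739/64)*(1/848989) = 1739/54335296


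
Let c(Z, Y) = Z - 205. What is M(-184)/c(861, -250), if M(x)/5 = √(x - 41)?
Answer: 75*I/656 ≈ 0.11433*I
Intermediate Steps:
c(Z, Y) = -205 + Z
M(x) = 5*√(-41 + x) (M(x) = 5*√(x - 41) = 5*√(-41 + x))
M(-184)/c(861, -250) = (5*√(-41 - 184))/(-205 + 861) = (5*√(-225))/656 = (5*(15*I))*(1/656) = (75*I)*(1/656) = 75*I/656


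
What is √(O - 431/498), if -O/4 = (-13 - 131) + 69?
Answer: √74186562/498 ≈ 17.296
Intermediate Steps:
O = 300 (O = -4*((-13 - 131) + 69) = -4*(-144 + 69) = -4*(-75) = 300)
√(O - 431/498) = √(300 - 431/498) = √(148969/498) = √74186562/498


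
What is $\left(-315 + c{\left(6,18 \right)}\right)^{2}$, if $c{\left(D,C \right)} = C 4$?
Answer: $59049$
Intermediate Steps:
$c{\left(D,C \right)} = 4 C$
$\left(-315 + c{\left(6,18 \right)}\right)^{2} = \left(-315 + 4 \cdot 18\right)^{2} = \left(-315 + 72\right)^{2} = \left(-243\right)^{2} = 59049$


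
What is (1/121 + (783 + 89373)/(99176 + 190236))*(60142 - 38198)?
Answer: 61433807968/8754713 ≈ 7017.2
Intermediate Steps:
(1/121 + (783 + 89373)/(99176 + 190236))*(60142 - 38198) = (1/121 + 90156/289412)*21944 = (1/121 + 90156*(1/289412))*21944 = (1/121 + 22539/72353)*21944 = (2799572/8754713)*21944 = 61433807968/8754713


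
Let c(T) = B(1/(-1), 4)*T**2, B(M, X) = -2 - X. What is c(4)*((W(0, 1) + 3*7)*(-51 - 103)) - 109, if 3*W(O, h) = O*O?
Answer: 310355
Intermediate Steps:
W(O, h) = O**2/3 (W(O, h) = (O*O)/3 = O**2/3)
c(T) = -6*T**2 (c(T) = (-2 - 1*4)*T**2 = (-2 - 4)*T**2 = -6*T**2)
c(4)*((W(0, 1) + 3*7)*(-51 - 103)) - 109 = (-6*4**2)*(((1/3)*0**2 + 3*7)*(-51 - 103)) - 109 = (-6*16)*(((1/3)*0 + 21)*(-154)) - 109 = -96*(0 + 21)*(-154) - 109 = -2016*(-154) - 109 = -96*(-3234) - 109 = 310464 - 109 = 310355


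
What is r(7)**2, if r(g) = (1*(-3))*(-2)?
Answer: 36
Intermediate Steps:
r(g) = 6 (r(g) = -3*(-2) = 6)
r(7)**2 = 6**2 = 36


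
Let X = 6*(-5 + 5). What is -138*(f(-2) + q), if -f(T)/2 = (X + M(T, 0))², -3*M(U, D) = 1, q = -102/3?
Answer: 14168/3 ≈ 4722.7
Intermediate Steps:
q = -34 (q = -102*⅓ = -34)
M(U, D) = -⅓ (M(U, D) = -⅓*1 = -⅓)
X = 0 (X = 6*0 = 0)
f(T) = -2/9 (f(T) = -2*(0 - ⅓)² = -2*(-⅓)² = -2*⅑ = -2/9)
-138*(f(-2) + q) = -138*(-2/9 - 34) = -138*(-308/9) = 14168/3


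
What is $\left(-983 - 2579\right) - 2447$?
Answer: $-6009$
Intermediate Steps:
$\left(-983 - 2579\right) - 2447 = -3562 - 2447 = -6009$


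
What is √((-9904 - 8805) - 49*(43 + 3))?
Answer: I*√20963 ≈ 144.79*I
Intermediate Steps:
√((-9904 - 8805) - 49*(43 + 3)) = √(-18709 - 49*46) = √(-18709 - 2254) = √(-20963) = I*√20963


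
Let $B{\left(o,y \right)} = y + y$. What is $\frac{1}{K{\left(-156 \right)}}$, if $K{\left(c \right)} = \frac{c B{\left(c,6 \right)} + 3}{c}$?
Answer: $\frac{52}{623} \approx 0.083467$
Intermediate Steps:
$B{\left(o,y \right)} = 2 y$
$K{\left(c \right)} = \frac{3 + 12 c}{c}$ ($K{\left(c \right)} = \frac{c 2 \cdot 6 + 3}{c} = \frac{c 12 + 3}{c} = \frac{12 c + 3}{c} = \frac{3 + 12 c}{c}$)
$\frac{1}{K{\left(-156 \right)}} = \frac{1}{12 + \frac{3}{-156}} = \frac{1}{12 + 3 \left(- \frac{1}{156}\right)} = \frac{1}{12 - \frac{1}{52}} = \frac{1}{\frac{623}{52}} = \frac{52}{623}$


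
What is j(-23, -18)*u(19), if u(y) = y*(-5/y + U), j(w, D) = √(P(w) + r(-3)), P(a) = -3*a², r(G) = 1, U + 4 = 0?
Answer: -81*I*√1586 ≈ -3225.8*I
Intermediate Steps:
U = -4 (U = -4 + 0 = -4)
j(w, D) = √(1 - 3*w²) (j(w, D) = √(-3*w² + 1) = √(1 - 3*w²))
u(y) = y*(-4 - 5/y) (u(y) = y*(-5/y - 4) = y*(-4 - 5/y))
j(-23, -18)*u(19) = √(1 - 3*(-23)²)*(-5 - 4*19) = √(1 - 3*529)*(-5 - 76) = √(1 - 1587)*(-81) = √(-1586)*(-81) = (I*√1586)*(-81) = -81*I*√1586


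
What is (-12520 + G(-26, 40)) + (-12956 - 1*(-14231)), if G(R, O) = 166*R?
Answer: -15561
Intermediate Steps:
(-12520 + G(-26, 40)) + (-12956 - 1*(-14231)) = (-12520 + 166*(-26)) + (-12956 - 1*(-14231)) = (-12520 - 4316) + (-12956 + 14231) = -16836 + 1275 = -15561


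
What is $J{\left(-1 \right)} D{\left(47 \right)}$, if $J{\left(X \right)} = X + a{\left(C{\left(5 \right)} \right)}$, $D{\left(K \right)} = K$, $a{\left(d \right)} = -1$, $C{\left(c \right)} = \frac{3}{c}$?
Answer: $-94$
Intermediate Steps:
$J{\left(X \right)} = -1 + X$ ($J{\left(X \right)} = X - 1 = -1 + X$)
$J{\left(-1 \right)} D{\left(47 \right)} = \left(-1 - 1\right) 47 = \left(-2\right) 47 = -94$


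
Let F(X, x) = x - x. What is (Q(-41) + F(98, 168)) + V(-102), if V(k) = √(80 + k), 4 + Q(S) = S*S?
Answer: 1677 + I*√22 ≈ 1677.0 + 4.6904*I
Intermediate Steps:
Q(S) = -4 + S² (Q(S) = -4 + S*S = -4 + S²)
F(X, x) = 0
(Q(-41) + F(98, 168)) + V(-102) = ((-4 + (-41)²) + 0) + √(80 - 102) = ((-4 + 1681) + 0) + √(-22) = (1677 + 0) + I*√22 = 1677 + I*√22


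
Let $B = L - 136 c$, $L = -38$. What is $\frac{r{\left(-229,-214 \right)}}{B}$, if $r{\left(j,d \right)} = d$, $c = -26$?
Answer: $- \frac{107}{1749} \approx -0.061178$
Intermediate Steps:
$B = 3498$ ($B = -38 - -3536 = -38 + 3536 = 3498$)
$\frac{r{\left(-229,-214 \right)}}{B} = - \frac{214}{3498} = \left(-214\right) \frac{1}{3498} = - \frac{107}{1749}$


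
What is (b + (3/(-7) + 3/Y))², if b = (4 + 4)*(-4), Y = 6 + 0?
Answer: 199809/196 ≈ 1019.4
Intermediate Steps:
Y = 6
b = -32 (b = 8*(-4) = -32)
(b + (3/(-7) + 3/Y))² = (-32 + (3/(-7) + 3/6))² = (-32 + (3*(-⅐) + 3*(⅙)))² = (-32 + (-3/7 + ½))² = (-32 + 1/14)² = (-447/14)² = 199809/196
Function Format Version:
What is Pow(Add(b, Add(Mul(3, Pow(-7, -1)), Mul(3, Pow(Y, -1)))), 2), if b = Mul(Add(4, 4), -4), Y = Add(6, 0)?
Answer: Rational(199809, 196) ≈ 1019.4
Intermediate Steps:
Y = 6
b = -32 (b = Mul(8, -4) = -32)
Pow(Add(b, Add(Mul(3, Pow(-7, -1)), Mul(3, Pow(Y, -1)))), 2) = Pow(Add(-32, Add(Mul(3, Pow(-7, -1)), Mul(3, Pow(6, -1)))), 2) = Pow(Add(-32, Add(Mul(3, Rational(-1, 7)), Mul(3, Rational(1, 6)))), 2) = Pow(Add(-32, Add(Rational(-3, 7), Rational(1, 2))), 2) = Pow(Add(-32, Rational(1, 14)), 2) = Pow(Rational(-447, 14), 2) = Rational(199809, 196)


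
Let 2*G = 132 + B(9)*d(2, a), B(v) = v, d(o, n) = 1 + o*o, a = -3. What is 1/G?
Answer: 2/177 ≈ 0.011299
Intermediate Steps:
d(o, n) = 1 + o**2
G = 177/2 (G = (132 + 9*(1 + 2**2))/2 = (132 + 9*(1 + 4))/2 = (132 + 9*5)/2 = (132 + 45)/2 = (1/2)*177 = 177/2 ≈ 88.500)
1/G = 1/(177/2) = 2/177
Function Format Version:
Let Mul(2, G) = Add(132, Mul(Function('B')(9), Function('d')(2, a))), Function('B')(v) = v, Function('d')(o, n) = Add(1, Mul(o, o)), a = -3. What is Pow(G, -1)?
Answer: Rational(2, 177) ≈ 0.011299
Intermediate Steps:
Function('d')(o, n) = Add(1, Pow(o, 2))
G = Rational(177, 2) (G = Mul(Rational(1, 2), Add(132, Mul(9, Add(1, Pow(2, 2))))) = Mul(Rational(1, 2), Add(132, Mul(9, Add(1, 4)))) = Mul(Rational(1, 2), Add(132, Mul(9, 5))) = Mul(Rational(1, 2), Add(132, 45)) = Mul(Rational(1, 2), 177) = Rational(177, 2) ≈ 88.500)
Pow(G, -1) = Pow(Rational(177, 2), -1) = Rational(2, 177)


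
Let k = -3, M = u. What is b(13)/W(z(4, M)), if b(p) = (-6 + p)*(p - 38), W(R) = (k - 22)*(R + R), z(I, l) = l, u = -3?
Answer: -7/6 ≈ -1.1667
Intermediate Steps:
M = -3
W(R) = -50*R (W(R) = (-3 - 22)*(R + R) = -50*R)
b(p) = (-38 + p)*(-6 + p) (b(p) = (-6 + p)*(-38 + p) = (-38 + p)*(-6 + p))
b(13)/W(z(4, M)) = (228 + 13² - 44*13)/((-50*(-3))) = (228 + 169 - 572)/150 = -175*1/150 = -7/6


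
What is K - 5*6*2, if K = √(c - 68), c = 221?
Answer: -60 + 3*√17 ≈ -47.631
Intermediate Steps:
K = 3*√17 (K = √(221 - 68) = √153 = 3*√17 ≈ 12.369)
K - 5*6*2 = 3*√17 - 5*6*2 = 3*√17 - 30*2 = 3*√17 - 60 = -60 + 3*√17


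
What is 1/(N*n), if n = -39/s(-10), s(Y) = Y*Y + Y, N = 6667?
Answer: -30/86671 ≈ -0.00034614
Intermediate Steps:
s(Y) = Y + Y² (s(Y) = Y² + Y = Y + Y²)
n = -13/30 (n = -39*(-1/(10*(1 - 10))) = -39/((-10*(-9))) = -39/90 = -39*1/90 = -13/30 ≈ -0.43333)
1/(N*n) = 1/(6667*(-13/30)) = 1/(-86671/30) = -30/86671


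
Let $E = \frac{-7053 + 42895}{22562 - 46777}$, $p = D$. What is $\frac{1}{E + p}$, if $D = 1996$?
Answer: $\frac{24215}{48297298} \approx 0.00050137$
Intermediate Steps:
$p = 1996$
$E = - \frac{35842}{24215}$ ($E = \frac{35842}{-24215} = 35842 \left(- \frac{1}{24215}\right) = - \frac{35842}{24215} \approx -1.4802$)
$\frac{1}{E + p} = \frac{1}{- \frac{35842}{24215} + 1996} = \frac{1}{\frac{48297298}{24215}} = \frac{24215}{48297298}$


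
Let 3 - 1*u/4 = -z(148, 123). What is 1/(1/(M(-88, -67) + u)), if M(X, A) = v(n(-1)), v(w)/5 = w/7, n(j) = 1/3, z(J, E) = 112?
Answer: 9665/21 ≈ 460.24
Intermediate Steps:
n(j) = 1/3
v(w) = 5*w/7 (v(w) = 5*(w/7) = 5*w/7)
u = 460 (u = 12 - (-4)*112 = 12 - 4*(-112) = 12 + 448 = 460)
M(X, A) = 5/21 (M(X, A) = (5/7)*(1/3) = 5/21)
1/(1/(M(-88, -67) + u)) = 1/(1/(5/21 + 460)) = 1/(1/(9665/21)) = 1/(21/9665) = 9665/21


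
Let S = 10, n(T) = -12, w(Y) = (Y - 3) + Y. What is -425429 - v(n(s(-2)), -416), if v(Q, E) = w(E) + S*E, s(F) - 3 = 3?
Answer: -420434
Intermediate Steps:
w(Y) = -3 + 2*Y (w(Y) = (-3 + Y) + Y = -3 + 2*Y)
s(F) = 6 (s(F) = 3 + 3 = 6)
v(Q, E) = -3 + 12*E (v(Q, E) = (-3 + 2*E) + 10*E = -3 + 12*E)
-425429 - v(n(s(-2)), -416) = -425429 - (-3 + 12*(-416)) = -425429 - (-3 - 4992) = -425429 - 1*(-4995) = -425429 + 4995 = -420434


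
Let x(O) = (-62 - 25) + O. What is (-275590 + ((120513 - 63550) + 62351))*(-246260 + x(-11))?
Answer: 38499842808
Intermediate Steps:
x(O) = -87 + O
(-275590 + ((120513 - 63550) + 62351))*(-246260 + x(-11)) = (-275590 + ((120513 - 63550) + 62351))*(-246260 + (-87 - 11)) = (-275590 + (56963 + 62351))*(-246260 - 98) = (-275590 + 119314)*(-246358) = -156276*(-246358) = 38499842808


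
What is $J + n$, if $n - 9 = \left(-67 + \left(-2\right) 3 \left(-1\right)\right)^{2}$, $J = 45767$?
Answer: $49497$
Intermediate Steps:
$n = 3730$ ($n = 9 + \left(-67 + \left(-2\right) 3 \left(-1\right)\right)^{2} = 9 + \left(-67 - -6\right)^{2} = 9 + \left(-67 + 6\right)^{2} = 9 + \left(-61\right)^{2} = 9 + 3721 = 3730$)
$J + n = 45767 + 3730 = 49497$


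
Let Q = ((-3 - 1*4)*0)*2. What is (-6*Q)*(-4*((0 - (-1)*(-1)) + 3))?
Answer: 0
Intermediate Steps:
Q = 0 (Q = ((-3 - 4)*0)*2 = -7*0*2 = 0*2 = 0)
(-6*Q)*(-4*((0 - (-1)*(-1)) + 3)) = (-6*0)*(-4*((0 - (-1)*(-1)) + 3)) = 0*(-4*((0 - 1*1) + 3)) = 0*(-4*((0 - 1) + 3)) = 0*(-4*(-1 + 3)) = 0*(-4*2) = 0*(-8) = 0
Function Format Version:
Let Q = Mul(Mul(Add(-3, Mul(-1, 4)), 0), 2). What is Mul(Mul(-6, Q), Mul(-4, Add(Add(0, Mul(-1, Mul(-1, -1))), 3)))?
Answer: 0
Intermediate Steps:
Q = 0 (Q = Mul(Mul(Add(-3, -4), 0), 2) = Mul(Mul(-7, 0), 2) = Mul(0, 2) = 0)
Mul(Mul(-6, Q), Mul(-4, Add(Add(0, Mul(-1, Mul(-1, -1))), 3))) = Mul(Mul(-6, 0), Mul(-4, Add(Add(0, Mul(-1, Mul(-1, -1))), 3))) = Mul(0, Mul(-4, Add(Add(0, Mul(-1, 1)), 3))) = Mul(0, Mul(-4, Add(Add(0, -1), 3))) = Mul(0, Mul(-4, Add(-1, 3))) = Mul(0, Mul(-4, 2)) = Mul(0, -8) = 0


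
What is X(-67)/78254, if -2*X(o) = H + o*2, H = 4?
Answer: 65/78254 ≈ 0.00083063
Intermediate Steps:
X(o) = -2 - o (X(o) = -(4 + o*2)/2 = -(4 + 2*o)/2 = -2 - o)
X(-67)/78254 = (-2 - 1*(-67))/78254 = (-2 + 67)*(1/78254) = 65*(1/78254) = 65/78254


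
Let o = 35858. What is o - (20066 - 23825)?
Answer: 39617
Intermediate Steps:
o - (20066 - 23825) = 35858 - (20066 - 23825) = 35858 - 1*(-3759) = 35858 + 3759 = 39617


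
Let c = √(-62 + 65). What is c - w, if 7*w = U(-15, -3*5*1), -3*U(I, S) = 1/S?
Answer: -1/315 + √3 ≈ 1.7289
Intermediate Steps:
U(I, S) = -1/(3*S)
c = √3 ≈ 1.7320
w = 1/315 (w = (-1/(3*(-3*5*1)))/7 = (-1/(3*((-15*1))))/7 = (-⅓/(-15))/7 = (-⅓*(-1/15))/7 = (⅐)*(1/45) = 1/315 ≈ 0.0031746)
c - w = √3 - 1*1/315 = √3 - 1/315 = -1/315 + √3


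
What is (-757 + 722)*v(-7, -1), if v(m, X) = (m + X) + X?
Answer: 315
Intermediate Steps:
v(m, X) = m + 2*X (v(m, X) = (X + m) + X = m + 2*X)
(-757 + 722)*v(-7, -1) = (-757 + 722)*(-7 + 2*(-1)) = -35*(-7 - 2) = -35*(-9) = 315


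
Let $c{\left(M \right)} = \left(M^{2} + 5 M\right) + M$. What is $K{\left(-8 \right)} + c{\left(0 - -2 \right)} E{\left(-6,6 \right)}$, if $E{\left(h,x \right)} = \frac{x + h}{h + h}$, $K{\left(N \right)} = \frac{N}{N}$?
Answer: $1$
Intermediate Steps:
$K{\left(N \right)} = 1$
$E{\left(h,x \right)} = \frac{h + x}{2 h}$
$c{\left(M \right)} = M^{2} + 6 M$
$K{\left(-8 \right)} + c{\left(0 - -2 \right)} E{\left(-6,6 \right)} = 1 + \left(0 - -2\right) \left(6 + \left(0 - -2\right)\right) \frac{-6 + 6}{2 \left(-6\right)} = 1 + \left(0 + 2\right) \left(6 + \left(0 + 2\right)\right) \frac{1}{2} \left(- \frac{1}{6}\right) 0 = 1 + 2 \left(6 + 2\right) 0 = 1 + 2 \cdot 8 \cdot 0 = 1 + 16 \cdot 0 = 1 + 0 = 1$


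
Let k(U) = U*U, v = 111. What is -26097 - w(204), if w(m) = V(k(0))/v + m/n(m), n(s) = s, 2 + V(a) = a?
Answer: -2896876/111 ≈ -26098.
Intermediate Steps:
k(U) = U²
V(a) = -2 + a
w(m) = 109/111 (w(m) = (-2 + 0²)/111 + m/m = (-2 + 0)*(1/111) + 1 = -2*1/111 + 1 = -2/111 + 1 = 109/111)
-26097 - w(204) = -26097 - 1*109/111 = -26097 - 109/111 = -2896876/111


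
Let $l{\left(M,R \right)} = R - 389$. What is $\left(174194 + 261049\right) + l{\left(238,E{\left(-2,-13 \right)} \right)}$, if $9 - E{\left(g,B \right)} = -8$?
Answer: $434871$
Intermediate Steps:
$E{\left(g,B \right)} = 17$ ($E{\left(g,B \right)} = 9 - -8 = 9 + 8 = 17$)
$l{\left(M,R \right)} = -389 + R$
$\left(174194 + 261049\right) + l{\left(238,E{\left(-2,-13 \right)} \right)} = \left(174194 + 261049\right) + \left(-389 + 17\right) = 435243 - 372 = 434871$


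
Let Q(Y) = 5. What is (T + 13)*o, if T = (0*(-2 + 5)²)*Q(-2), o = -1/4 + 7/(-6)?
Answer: -221/12 ≈ -18.417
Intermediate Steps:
o = -17/12 (o = -1*¼ + 7*(-⅙) = -¼ - 7/6 = -17/12 ≈ -1.4167)
T = 0 (T = (0*(-2 + 5)²)*5 = (0*3²)*5 = (0*9)*5 = 0*5 = 0)
(T + 13)*o = (0 + 13)*(-17/12) = 13*(-17/12) = -221/12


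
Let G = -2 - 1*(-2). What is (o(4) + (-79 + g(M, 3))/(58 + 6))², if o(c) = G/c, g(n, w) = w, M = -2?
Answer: 361/256 ≈ 1.4102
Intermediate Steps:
G = 0 (G = -2 + 2 = 0)
o(c) = 0 (o(c) = 0/c = 0)
(o(4) + (-79 + g(M, 3))/(58 + 6))² = (0 + (-79 + 3)/(58 + 6))² = (0 - 76/64)² = (0 - 76*1/64)² = (0 - 19/16)² = (-19/16)² = 361/256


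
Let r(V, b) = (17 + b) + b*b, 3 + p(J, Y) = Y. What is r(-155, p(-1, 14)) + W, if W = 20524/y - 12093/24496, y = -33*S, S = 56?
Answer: 111069979/808368 ≈ 137.40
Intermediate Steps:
p(J, Y) = -3 + Y
y = -1848 (y = -33*56 = -1848)
r(V, b) = 17 + b + b² (r(V, b) = (17 + b) + b² = 17 + b + b²)
W = -9376853/808368 (W = 20524/(-1848) - 12093/24496 = 20524*(-1/1848) - 12093*1/24496 = -733/66 - 12093/24496 = -9376853/808368 ≈ -11.600)
r(-155, p(-1, 14)) + W = (17 + (-3 + 14) + (-3 + 14)²) - 9376853/808368 = (17 + 11 + 11²) - 9376853/808368 = (17 + 11 + 121) - 9376853/808368 = 149 - 9376853/808368 = 111069979/808368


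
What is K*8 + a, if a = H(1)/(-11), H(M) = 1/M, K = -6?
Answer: -529/11 ≈ -48.091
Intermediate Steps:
H(M) = 1/M
a = -1/11 (a = 1/(1*(-11)) = 1*(-1/11) = -1/11 ≈ -0.090909)
K*8 + a = -6*8 - 1/11 = -48 - 1/11 = -529/11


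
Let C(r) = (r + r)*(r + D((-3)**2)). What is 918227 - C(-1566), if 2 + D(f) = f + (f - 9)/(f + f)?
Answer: -3964561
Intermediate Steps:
D(f) = -2 + f + (-9 + f)/(2*f) (D(f) = -2 + (f + (f - 9)/(f + f)) = -2 + (f + (-9 + f)/((2*f))) = -2 + (f + (-9 + f)*(1/(2*f))) = -2 + (f + (-9 + f)/(2*f)) = -2 + f + (-9 + f)/(2*f))
C(r) = 2*r*(7 + r) (C(r) = (r + r)*(r + (-3/2 + (-3)**2 - 9/(2*((-3)**2)))) = (2*r)*(r + (-3/2 + 9 - 9/2/9)) = (2*r)*(r + (-3/2 + 9 - 9/2*1/9)) = (2*r)*(r + (-3/2 + 9 - 1/2)) = (2*r)*(r + 7) = (2*r)*(7 + r) = 2*r*(7 + r))
918227 - C(-1566) = 918227 - 2*(-1566)*(7 - 1566) = 918227 - 2*(-1566)*(-1559) = 918227 - 1*4882788 = 918227 - 4882788 = -3964561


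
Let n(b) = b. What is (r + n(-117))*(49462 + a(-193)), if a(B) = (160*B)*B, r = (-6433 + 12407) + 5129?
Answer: 66018191772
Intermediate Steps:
r = 11103 (r = 5974 + 5129 = 11103)
a(B) = 160*B²
(r + n(-117))*(49462 + a(-193)) = (11103 - 117)*(49462 + 160*(-193)²) = 10986*(49462 + 160*37249) = 10986*(49462 + 5959840) = 10986*6009302 = 66018191772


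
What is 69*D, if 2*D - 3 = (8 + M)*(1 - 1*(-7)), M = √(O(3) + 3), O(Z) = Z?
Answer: 4623/2 + 276*√6 ≈ 2987.6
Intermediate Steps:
M = √6 (M = √(3 + 3) = √6 ≈ 2.4495)
D = 67/2 + 4*√6 (D = 3/2 + ((8 + √6)*(1 - 1*(-7)))/2 = 3/2 + ((8 + √6)*(1 + 7))/2 = 3/2 + ((8 + √6)*8)/2 = 3/2 + (64 + 8*√6)/2 = 3/2 + (32 + 4*√6) = 67/2 + 4*√6 ≈ 43.298)
69*D = 69*(67/2 + 4*√6) = 4623/2 + 276*√6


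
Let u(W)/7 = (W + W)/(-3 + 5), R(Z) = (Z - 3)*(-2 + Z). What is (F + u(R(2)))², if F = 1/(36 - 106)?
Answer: 1/4900 ≈ 0.00020408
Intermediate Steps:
R(Z) = (-3 + Z)*(-2 + Z)
u(W) = 7*W (u(W) = 7*((W + W)/(-3 + 5)) = 7*((2*W)/2) = 7*((2*W)*(½)) = 7*W)
F = -1/70 (F = 1/(-70) = -1/70 ≈ -0.014286)
(F + u(R(2)))² = (-1/70 + 7*(6 + 2² - 5*2))² = (-1/70 + 7*(6 + 4 - 10))² = (-1/70 + 7*0)² = (-1/70 + 0)² = (-1/70)² = 1/4900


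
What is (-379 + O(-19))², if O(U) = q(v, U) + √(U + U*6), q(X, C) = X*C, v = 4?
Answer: (455 - I*√133)² ≈ 2.0689e+5 - 10495.0*I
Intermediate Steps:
q(X, C) = C*X
O(U) = 4*U + √7*√U (O(U) = U*4 + √(U + U*6) = 4*U + √(U + 6*U) = 4*U + √(7*U) = 4*U + √7*√U)
(-379 + O(-19))² = (-379 + (4*(-19) + √7*√(-19)))² = (-379 + (-76 + √7*(I*√19)))² = (-379 + (-76 + I*√133))² = (-455 + I*√133)²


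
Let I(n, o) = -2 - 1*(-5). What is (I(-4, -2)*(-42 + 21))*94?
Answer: -5922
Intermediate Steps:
I(n, o) = 3 (I(n, o) = -2 + 5 = 3)
(I(-4, -2)*(-42 + 21))*94 = (3*(-42 + 21))*94 = (3*(-21))*94 = -63*94 = -5922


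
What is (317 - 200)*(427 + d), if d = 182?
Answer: 71253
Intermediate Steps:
(317 - 200)*(427 + d) = (317 - 200)*(427 + 182) = 117*609 = 71253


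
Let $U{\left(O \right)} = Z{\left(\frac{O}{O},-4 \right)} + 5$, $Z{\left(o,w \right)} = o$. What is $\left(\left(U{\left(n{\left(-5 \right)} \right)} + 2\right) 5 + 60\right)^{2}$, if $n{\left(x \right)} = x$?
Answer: $10000$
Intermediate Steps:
$U{\left(O \right)} = 6$ ($U{\left(O \right)} = \frac{O}{O} + 5 = 1 + 5 = 6$)
$\left(\left(U{\left(n{\left(-5 \right)} \right)} + 2\right) 5 + 60\right)^{2} = \left(\left(6 + 2\right) 5 + 60\right)^{2} = \left(8 \cdot 5 + 60\right)^{2} = \left(40 + 60\right)^{2} = 100^{2} = 10000$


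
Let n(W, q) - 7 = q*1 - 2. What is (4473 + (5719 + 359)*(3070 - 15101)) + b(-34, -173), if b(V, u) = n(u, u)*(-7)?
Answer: -73118769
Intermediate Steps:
n(W, q) = 5 + q (n(W, q) = 7 + (q*1 - 2) = 7 + (q - 2) = 7 + (-2 + q) = 5 + q)
b(V, u) = -35 - 7*u (b(V, u) = (5 + u)*(-7) = -35 - 7*u)
(4473 + (5719 + 359)*(3070 - 15101)) + b(-34, -173) = (4473 + (5719 + 359)*(3070 - 15101)) + (-35 - 7*(-173)) = (4473 + 6078*(-12031)) + (-35 + 1211) = (4473 - 73124418) + 1176 = -73119945 + 1176 = -73118769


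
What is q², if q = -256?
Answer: 65536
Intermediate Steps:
q² = (-256)² = 65536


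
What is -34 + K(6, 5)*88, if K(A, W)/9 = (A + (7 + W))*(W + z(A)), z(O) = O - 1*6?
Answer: 71246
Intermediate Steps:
z(O) = -6 + O (z(O) = O - 6 = -6 + O)
K(A, W) = 9*(-6 + A + W)*(7 + A + W) (K(A, W) = 9*((A + (7 + W))*(W + (-6 + A))) = 9*((7 + A + W)*(-6 + A + W)) = 9*((-6 + A + W)*(7 + A + W)) = 9*(-6 + A + W)*(7 + A + W))
-34 + K(6, 5)*88 = -34 + (-378 + 9*6 + 9*5 + 9*6**2 + 9*5**2 + 18*6*5)*88 = -34 + (-378 + 54 + 45 + 9*36 + 9*25 + 540)*88 = -34 + (-378 + 54 + 45 + 324 + 225 + 540)*88 = -34 + 810*88 = -34 + 71280 = 71246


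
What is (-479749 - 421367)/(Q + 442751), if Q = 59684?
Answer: -901116/502435 ≈ -1.7935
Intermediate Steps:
(-479749 - 421367)/(Q + 442751) = (-479749 - 421367)/(59684 + 442751) = -901116/502435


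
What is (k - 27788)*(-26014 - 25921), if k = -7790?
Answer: 1847743430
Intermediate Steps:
(k - 27788)*(-26014 - 25921) = (-7790 - 27788)*(-26014 - 25921) = -35578*(-51935) = 1847743430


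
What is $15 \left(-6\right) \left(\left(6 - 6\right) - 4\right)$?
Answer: $360$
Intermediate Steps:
$15 \left(-6\right) \left(\left(6 - 6\right) - 4\right) = - 90 \left(0 - 4\right) = \left(-90\right) \left(-4\right) = 360$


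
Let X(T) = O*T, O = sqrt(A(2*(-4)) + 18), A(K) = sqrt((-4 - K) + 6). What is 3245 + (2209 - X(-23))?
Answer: 5454 + 23*sqrt(18 + sqrt(10)) ≈ 5559.8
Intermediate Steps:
A(K) = sqrt(2 - K)
O = sqrt(18 + sqrt(10)) (O = sqrt(sqrt(2 - 2*(-4)) + 18) = sqrt(sqrt(2 - 1*(-8)) + 18) = sqrt(sqrt(2 + 8) + 18) = sqrt(sqrt(10) + 18) = sqrt(18 + sqrt(10)) ≈ 4.6003)
X(T) = T*sqrt(18 + sqrt(10)) (X(T) = sqrt(18 + sqrt(10))*T = T*sqrt(18 + sqrt(10)))
3245 + (2209 - X(-23)) = 3245 + (2209 - (-23)*sqrt(18 + sqrt(10))) = 3245 + (2209 + 23*sqrt(18 + sqrt(10))) = 5454 + 23*sqrt(18 + sqrt(10))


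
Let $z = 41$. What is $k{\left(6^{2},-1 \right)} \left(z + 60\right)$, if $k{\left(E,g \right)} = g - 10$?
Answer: $-1111$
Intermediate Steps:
$k{\left(E,g \right)} = -10 + g$
$k{\left(6^{2},-1 \right)} \left(z + 60\right) = \left(-10 - 1\right) \left(41 + 60\right) = \left(-11\right) 101 = -1111$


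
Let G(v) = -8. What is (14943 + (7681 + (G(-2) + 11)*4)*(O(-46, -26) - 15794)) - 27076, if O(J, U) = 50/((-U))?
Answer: -1579507550/13 ≈ -1.2150e+8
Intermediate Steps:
O(J, U) = -50/U (O(J, U) = 50*(-1/U) = -50/U)
(14943 + (7681 + (G(-2) + 11)*4)*(O(-46, -26) - 15794)) - 27076 = (14943 + (7681 + (-8 + 11)*4)*(-50/(-26) - 15794)) - 27076 = (14943 + (7681 + 3*4)*(-50*(-1/26) - 15794)) - 27076 = (14943 + (7681 + 12)*(25/13 - 15794)) - 27076 = (14943 + 7693*(-205297/13)) - 27076 = (14943 - 1579349821/13) - 27076 = -1579155562/13 - 27076 = -1579507550/13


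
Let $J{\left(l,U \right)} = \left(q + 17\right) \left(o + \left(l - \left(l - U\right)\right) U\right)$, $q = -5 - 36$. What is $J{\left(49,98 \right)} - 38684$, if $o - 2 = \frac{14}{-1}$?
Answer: $-268892$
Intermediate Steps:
$q = -41$ ($q = -5 - 36 = -41$)
$o = -12$ ($o = 2 + \frac{14}{-1} = 2 + 14 \left(-1\right) = 2 - 14 = -12$)
$J{\left(l,U \right)} = 288 - 24 U^{2}$ ($J{\left(l,U \right)} = \left(-41 + 17\right) \left(-12 + \left(l - \left(l - U\right)\right) U\right) = - 24 \left(-12 + \left(l + \left(U - l\right)\right) U\right) = - 24 \left(-12 + U U\right) = - 24 \left(-12 + U^{2}\right) = 288 - 24 U^{2}$)
$J{\left(49,98 \right)} - 38684 = \left(288 - 24 \cdot 98^{2}\right) - 38684 = \left(288 - 230496\right) - 38684 = -230208 - 38684 = -268892$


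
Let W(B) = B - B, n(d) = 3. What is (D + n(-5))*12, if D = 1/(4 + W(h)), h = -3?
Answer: 39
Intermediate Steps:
W(B) = 0
D = 1/4 (D = 1/(4 + 0) = 1/4 ≈ 0.25000)
(D + n(-5))*12 = (1/4 + 3)*12 = (13/4)*12 = 39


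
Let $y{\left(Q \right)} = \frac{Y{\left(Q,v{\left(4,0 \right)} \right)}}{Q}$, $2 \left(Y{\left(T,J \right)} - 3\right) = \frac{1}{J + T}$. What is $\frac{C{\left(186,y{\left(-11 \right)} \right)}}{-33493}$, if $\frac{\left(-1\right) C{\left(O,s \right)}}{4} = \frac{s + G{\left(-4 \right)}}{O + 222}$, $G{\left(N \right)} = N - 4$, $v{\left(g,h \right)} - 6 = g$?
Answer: $- \frac{181}{75158292} \approx -2.4083 \cdot 10^{-6}$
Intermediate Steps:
$v{\left(g,h \right)} = 6 + g$
$Y{\left(T,J \right)} = 3 + \frac{1}{2 \left(J + T\right)}$
$G{\left(N \right)} = -4 + N$
$y{\left(Q \right)} = \frac{\frac{61}{2} + 3 Q}{Q \left(10 + Q\right)}$ ($y{\left(Q \right)} = \frac{\frac{1}{\left(6 + 4\right) + Q} \left(\frac{1}{2} + 3 \left(6 + 4\right) + 3 Q\right)}{Q} = \frac{\frac{1}{10 + Q} \left(\frac{1}{2} + 3 \cdot 10 + 3 Q\right)}{Q} = \frac{\frac{1}{10 + Q} \left(\frac{1}{2} + 30 + 3 Q\right)}{Q} = \frac{\frac{1}{10 + Q} \left(\frac{61}{2} + 3 Q\right)}{Q} = \frac{\frac{61}{2} + 3 Q}{Q \left(10 + Q\right)}$)
$C{\left(O,s \right)} = - \frac{4 \left(-8 + s\right)}{222 + O}$ ($C{\left(O,s \right)} = - 4 \frac{s - 8}{O + 222} = - 4 \frac{s - 8}{222 + O} = - 4 \frac{-8 + s}{222 + O} = - \frac{4 \left(-8 + s\right)}{222 + O}$)
$\frac{C{\left(186,y{\left(-11 \right)} \right)}}{-33493} = \frac{4 \frac{1}{222 + 186} \left(8 - \frac{61 + 6 \left(-11\right)}{2 \left(-11\right) \left(10 - 11\right)}\right)}{-33493} = \frac{4 \left(8 - \frac{1}{2} \left(- \frac{1}{11}\right) \frac{1}{-1} \left(61 - 66\right)\right)}{408} \left(- \frac{1}{33493}\right) = 4 \cdot \frac{1}{408} \left(8 - \frac{1}{2} \left(- \frac{1}{11}\right) \left(-1\right) \left(-5\right)\right) \left(- \frac{1}{33493}\right) = 4 \cdot \frac{1}{408} \left(8 - - \frac{5}{22}\right) \left(- \frac{1}{33493}\right) = 4 \cdot \frac{1}{408} \left(8 + \frac{5}{22}\right) \left(- \frac{1}{33493}\right) = 4 \cdot \frac{1}{408} \cdot \frac{181}{22} \left(- \frac{1}{33493}\right) = \frac{181}{2244} \left(- \frac{1}{33493}\right) = - \frac{181}{75158292}$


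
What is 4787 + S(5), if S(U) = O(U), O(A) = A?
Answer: 4792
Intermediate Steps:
S(U) = U
4787 + S(5) = 4787 + 5 = 4792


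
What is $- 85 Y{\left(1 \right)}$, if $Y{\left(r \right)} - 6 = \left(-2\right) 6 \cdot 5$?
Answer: $4590$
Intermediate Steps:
$Y{\left(r \right)} = -54$ ($Y{\left(r \right)} = 6 + \left(-2\right) 6 \cdot 5 = 6 - 60 = -54$)
$- 85 Y{\left(1 \right)} = \left(-85\right) \left(-54\right) = 4590$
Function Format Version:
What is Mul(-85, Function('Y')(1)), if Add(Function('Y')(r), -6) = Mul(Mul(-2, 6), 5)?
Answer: 4590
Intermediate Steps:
Function('Y')(r) = -54 (Function('Y')(r) = Add(6, Mul(Mul(-2, 6), 5)) = Add(6, Mul(-12, 5)) = Add(6, -60) = -54)
Mul(-85, Function('Y')(1)) = Mul(-85, -54) = 4590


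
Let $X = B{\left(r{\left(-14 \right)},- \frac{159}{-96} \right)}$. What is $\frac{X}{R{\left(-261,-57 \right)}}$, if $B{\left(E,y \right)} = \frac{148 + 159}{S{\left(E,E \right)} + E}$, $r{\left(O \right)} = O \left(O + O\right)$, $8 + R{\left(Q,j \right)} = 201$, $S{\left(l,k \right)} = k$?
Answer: $\frac{307}{151312} \approx 0.0020289$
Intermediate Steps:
$R{\left(Q,j \right)} = 193$ ($R{\left(Q,j \right)} = -8 + 201 = 193$)
$r{\left(O \right)} = 2 O^{2}$ ($r{\left(O \right)} = O 2 O = 2 O^{2}$)
$B{\left(E,y \right)} = \frac{307}{2 E}$ ($B{\left(E,y \right)} = \frac{148 + 159}{E + E} = \frac{307}{2 E}$)
$X = \frac{307}{784}$ ($X = \frac{307}{2 \cdot 2 \left(-14\right)^{2}} = \frac{307}{2 \cdot 2 \cdot 196} = \frac{307}{2 \cdot 392} = \frac{307}{2} \cdot \frac{1}{392} = \frac{307}{784} \approx 0.39158$)
$\frac{X}{R{\left(-261,-57 \right)}} = \frac{307}{784 \cdot 193} = \frac{307}{784} \cdot \frac{1}{193} = \frac{307}{151312}$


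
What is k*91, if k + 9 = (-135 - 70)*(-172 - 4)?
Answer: 3282461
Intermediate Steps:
k = 36071 (k = -9 + (-135 - 70)*(-172 - 4) = -9 - 205*(-176) = -9 + 36080 = 36071)
k*91 = 36071*91 = 3282461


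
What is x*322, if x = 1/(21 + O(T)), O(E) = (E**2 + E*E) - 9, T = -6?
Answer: 23/6 ≈ 3.8333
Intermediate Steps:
O(E) = -9 + 2*E**2 (O(E) = (E**2 + E**2) - 9 = 2*E**2 - 9 = -9 + 2*E**2)
x = 1/84 (x = 1/(21 + (-9 + 2*(-6)**2)) = 1/(21 + (-9 + 2*36)) = 1/(21 + (-9 + 72)) = 1/(21 + 63) = 1/84 ≈ 0.011905)
x*322 = (1/84)*322 = 23/6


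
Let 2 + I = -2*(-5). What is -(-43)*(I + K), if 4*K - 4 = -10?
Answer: 559/2 ≈ 279.50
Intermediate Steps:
I = 8 (I = -2 - 2*(-5) = -2 + 10 = 8)
K = -3/2 (K = 1 + (¼)*(-10) = 1 - 5/2 = -3/2 ≈ -1.5000)
-(-43)*(I + K) = -(-43)*(8 - 3/2) = -(-43)*13/2 = -1*(-559/2) = 559/2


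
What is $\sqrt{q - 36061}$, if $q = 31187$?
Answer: $i \sqrt{4874} \approx 69.814 i$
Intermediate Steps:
$\sqrt{q - 36061} = \sqrt{31187 - 36061} = \sqrt{-4874} = i \sqrt{4874}$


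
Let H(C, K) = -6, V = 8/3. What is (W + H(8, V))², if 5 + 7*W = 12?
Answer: 25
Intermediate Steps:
V = 8/3 (V = 8*(⅓) = 8/3 ≈ 2.6667)
W = 1 (W = -5/7 + (⅐)*12 = -5/7 + 12/7 = 1)
(W + H(8, V))² = (1 - 6)² = (-5)² = 25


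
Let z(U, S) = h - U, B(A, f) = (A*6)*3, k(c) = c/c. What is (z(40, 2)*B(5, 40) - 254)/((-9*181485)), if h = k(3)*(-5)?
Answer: 4304/1633365 ≈ 0.0026351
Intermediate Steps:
k(c) = 1
h = -5 (h = 1*(-5) = -5)
B(A, f) = 18*A (B(A, f) = (6*A)*3 = 18*A)
z(U, S) = -5 - U
(z(40, 2)*B(5, 40) - 254)/((-9*181485)) = ((-5 - 1*40)*(18*5) - 254)/((-9*181485)) = ((-5 - 40)*90 - 254)/(-1633365) = (-45*90 - 254)*(-1/1633365) = (-4050 - 254)*(-1/1633365) = -4304*(-1/1633365) = 4304/1633365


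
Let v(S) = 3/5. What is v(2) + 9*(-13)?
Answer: -582/5 ≈ -116.40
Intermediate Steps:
v(S) = ⅗ (v(S) = 3*(⅕) = ⅗)
v(2) + 9*(-13) = ⅗ + 9*(-13) = ⅗ - 117 = -582/5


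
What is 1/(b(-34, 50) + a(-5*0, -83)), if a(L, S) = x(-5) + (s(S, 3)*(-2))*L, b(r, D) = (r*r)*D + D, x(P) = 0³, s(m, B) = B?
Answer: 1/57850 ≈ 1.7286e-5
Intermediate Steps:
x(P) = 0
b(r, D) = D + D*r² (b(r, D) = r²*D + D = D*r² + D = D + D*r²)
a(L, S) = -6*L (a(L, S) = 0 + (3*(-2))*L = 0 - 6*L = -6*L)
1/(b(-34, 50) + a(-5*0, -83)) = 1/(50*(1 + (-34)²) - (-30)*0) = 1/(50*(1 + 1156) - 6*0) = 1/(50*1157 + 0) = 1/(57850 + 0) = 1/57850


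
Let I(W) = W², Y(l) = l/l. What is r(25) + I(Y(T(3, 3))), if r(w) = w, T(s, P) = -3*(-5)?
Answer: 26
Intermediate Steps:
T(s, P) = 15
Y(l) = 1
r(25) + I(Y(T(3, 3))) = 25 + 1² = 25 + 1 = 26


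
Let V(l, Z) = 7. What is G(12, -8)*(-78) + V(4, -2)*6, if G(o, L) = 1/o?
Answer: 71/2 ≈ 35.500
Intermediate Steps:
G(12, -8)*(-78) + V(4, -2)*6 = -78/12 + 7*6 = (1/12)*(-78) + 42 = -13/2 + 42 = 71/2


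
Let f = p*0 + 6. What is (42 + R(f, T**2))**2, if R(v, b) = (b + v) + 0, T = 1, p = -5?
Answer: 2401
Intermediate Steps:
f = 6 (f = -5*0 + 6 = 0 + 6 = 6)
R(v, b) = b + v
(42 + R(f, T**2))**2 = (42 + (1**2 + 6))**2 = (42 + (1 + 6))**2 = (42 + 7)**2 = 49**2 = 2401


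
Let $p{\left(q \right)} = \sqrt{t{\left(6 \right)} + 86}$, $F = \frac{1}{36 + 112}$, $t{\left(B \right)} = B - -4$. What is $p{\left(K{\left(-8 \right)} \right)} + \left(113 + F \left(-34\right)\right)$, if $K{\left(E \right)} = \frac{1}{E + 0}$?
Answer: $\frac{8345}{74} + 4 \sqrt{6} \approx 122.57$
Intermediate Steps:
$t{\left(B \right)} = 4 + B$ ($t{\left(B \right)} = B + 4 = 4 + B$)
$F = \frac{1}{148} \approx 0.0067568$
$K{\left(E \right)} = \frac{1}{E}$
$p{\left(q \right)} = 4 \sqrt{6}$ ($p{\left(q \right)} = \sqrt{\left(4 + 6\right) + 86} = \sqrt{10 + 86} = \sqrt{96} = 4 \sqrt{6}$)
$p{\left(K{\left(-8 \right)} \right)} + \left(113 + F \left(-34\right)\right) = 4 \sqrt{6} + \left(113 + \frac{1}{148} \left(-34\right)\right) = 4 \sqrt{6} + \left(113 - \frac{17}{74}\right) = 4 \sqrt{6} + \frac{8345}{74} = \frac{8345}{74} + 4 \sqrt{6}$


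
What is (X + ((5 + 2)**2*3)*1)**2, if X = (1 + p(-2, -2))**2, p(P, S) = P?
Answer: 21904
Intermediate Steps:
X = 1 (X = (1 - 2)**2 = (-1)**2 = 1)
(X + ((5 + 2)**2*3)*1)**2 = (1 + ((5 + 2)**2*3)*1)**2 = (1 + (7**2*3)*1)**2 = (1 + (49*3)*1)**2 = (1 + 147*1)**2 = (1 + 147)**2 = 148**2 = 21904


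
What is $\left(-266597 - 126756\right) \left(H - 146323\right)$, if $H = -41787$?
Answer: $73993632830$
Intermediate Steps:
$\left(-266597 - 126756\right) \left(H - 146323\right) = \left(-266597 - 126756\right) \left(-41787 - 146323\right) = \left(-266597 - 126756\right) \left(-188110\right) = \left(-393353\right) \left(-188110\right) = 73993632830$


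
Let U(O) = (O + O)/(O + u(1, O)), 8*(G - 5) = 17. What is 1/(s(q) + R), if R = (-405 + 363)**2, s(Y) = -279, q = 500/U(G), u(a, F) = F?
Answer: 1/1485 ≈ 0.00067340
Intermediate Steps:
G = 57/8 (G = 5 + (1/8)*17 = 5 + 17/8 = 57/8 ≈ 7.1250)
U(O) = 1 (U(O) = (O + O)/(O + O) = (2*O)/((2*O)) = (2*O)*(1/(2*O)) = 1)
q = 500 (q = 500/1 = 500*1 = 500)
R = 1764 (R = (-42)**2 = 1764)
1/(s(q) + R) = 1/(-279 + 1764) = 1/1485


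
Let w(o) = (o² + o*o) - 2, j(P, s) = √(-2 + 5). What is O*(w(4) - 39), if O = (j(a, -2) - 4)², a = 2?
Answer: -171 + 72*√3 ≈ -46.292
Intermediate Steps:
j(P, s) = √3
O = (-4 + √3)² (O = (√3 - 4)² = (-4 + √3)² ≈ 5.1436)
w(o) = -2 + 2*o² (w(o) = (o² + o²) - 2 = 2*o² - 2 = -2 + 2*o²)
O*(w(4) - 39) = (4 - √3)²*((-2 + 2*4²) - 39) = (4 - √3)²*((-2 + 2*16) - 39) = (4 - √3)²*((-2 + 32) - 39) = (4 - √3)²*(30 - 39) = (4 - √3)²*(-9) = -9*(4 - √3)²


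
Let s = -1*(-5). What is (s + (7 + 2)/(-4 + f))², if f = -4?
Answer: 961/64 ≈ 15.016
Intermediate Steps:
s = 5
(s + (7 + 2)/(-4 + f))² = (5 + (7 + 2)/(-4 - 4))² = (5 + 9/(-8))² = (5 + 9*(-⅛))² = (5 - 9/8)² = (31/8)² = 961/64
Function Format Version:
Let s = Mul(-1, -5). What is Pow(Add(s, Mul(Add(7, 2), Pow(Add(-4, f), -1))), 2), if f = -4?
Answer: Rational(961, 64) ≈ 15.016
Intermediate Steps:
s = 5
Pow(Add(s, Mul(Add(7, 2), Pow(Add(-4, f), -1))), 2) = Pow(Add(5, Mul(Add(7, 2), Pow(Add(-4, -4), -1))), 2) = Pow(Add(5, Mul(9, Pow(-8, -1))), 2) = Pow(Add(5, Mul(9, Rational(-1, 8))), 2) = Pow(Add(5, Rational(-9, 8)), 2) = Pow(Rational(31, 8), 2) = Rational(961, 64)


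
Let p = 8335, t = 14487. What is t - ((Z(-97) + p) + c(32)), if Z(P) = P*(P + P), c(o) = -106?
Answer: -12560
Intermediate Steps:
Z(P) = 2*P² (Z(P) = P*(2*P) = 2*P²)
t - ((Z(-97) + p) + c(32)) = 14487 - ((2*(-97)² + 8335) - 106) = 14487 - ((2*9409 + 8335) - 106) = 14487 - ((18818 + 8335) - 106) = 14487 - (27153 - 106) = 14487 - 1*27047 = 14487 - 27047 = -12560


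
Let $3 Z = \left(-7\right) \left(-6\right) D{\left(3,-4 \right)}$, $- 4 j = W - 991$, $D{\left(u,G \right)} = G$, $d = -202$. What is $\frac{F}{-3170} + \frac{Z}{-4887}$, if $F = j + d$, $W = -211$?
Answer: $- \frac{607699}{30983580} \approx -0.019614$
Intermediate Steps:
$j = \frac{601}{2}$ ($j = - \frac{-211 - 991}{4} = \left(- \frac{1}{4}\right) \left(-1202\right) = \frac{601}{2} \approx 300.5$)
$Z = -56$ ($Z = \frac{\left(-7\right) \left(-6\right) \left(-4\right)}{3} = \frac{42 \left(-4\right)}{3} = \frac{1}{3} \left(-168\right) = -56$)
$F = \frac{197}{2}$ ($F = \frac{601}{2} - 202 = \frac{197}{2} \approx 98.5$)
$\frac{F}{-3170} + \frac{Z}{-4887} = \frac{197}{2 \left(-3170\right)} - \frac{56}{-4887} = \frac{197}{2} \left(- \frac{1}{3170}\right) - - \frac{56}{4887} = - \frac{197}{6340} + \frac{56}{4887} = - \frac{607699}{30983580}$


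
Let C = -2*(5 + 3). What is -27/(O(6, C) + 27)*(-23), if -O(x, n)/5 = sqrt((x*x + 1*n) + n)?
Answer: 621/17 ≈ 36.529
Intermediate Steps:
C = -16 (C = -2*8 = -16)
O(x, n) = -5*sqrt(x**2 + 2*n) (O(x, n) = -5*sqrt((x*x + 1*n) + n) = -5*sqrt((x**2 + n) + n) = -5*sqrt((n + x**2) + n) = -5*sqrt(x**2 + 2*n))
-27/(O(6, C) + 27)*(-23) = -27/(-5*sqrt(6**2 + 2*(-16)) + 27)*(-23) = -27/(-5*sqrt(36 - 32) + 27)*(-23) = -27/(-5*sqrt(4) + 27)*(-23) = -27/(-5*2 + 27)*(-23) = -27/(-10 + 27)*(-23) = -27/17*(-23) = 621/17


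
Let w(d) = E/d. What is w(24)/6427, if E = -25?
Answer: -25/154248 ≈ -0.00016208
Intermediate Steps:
w(d) = -25/d
w(24)/6427 = -25/24/6427 = -25*1/24*(1/6427) = -25/24*1/6427 = -25/154248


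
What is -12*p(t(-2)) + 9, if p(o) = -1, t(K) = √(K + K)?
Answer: 21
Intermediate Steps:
t(K) = √2*√K (t(K) = √(2*K) = √2*√K)
-12*p(t(-2)) + 9 = -12*(-1) + 9 = 12 + 9 = 21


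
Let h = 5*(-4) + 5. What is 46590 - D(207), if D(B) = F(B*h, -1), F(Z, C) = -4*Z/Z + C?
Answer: 46595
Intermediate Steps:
h = -15 (h = -20 + 5 = -15)
F(Z, C) = -4 + C (F(Z, C) = -4*1 + C = -4 + C)
D(B) = -5 (D(B) = -4 - 1 = -5)
46590 - D(207) = 46590 - 1*(-5) = 46590 + 5 = 46595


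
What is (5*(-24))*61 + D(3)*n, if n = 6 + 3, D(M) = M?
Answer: -7293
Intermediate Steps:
n = 9
(5*(-24))*61 + D(3)*n = (5*(-24))*61 + 3*9 = -120*61 + 27 = -7320 + 27 = -7293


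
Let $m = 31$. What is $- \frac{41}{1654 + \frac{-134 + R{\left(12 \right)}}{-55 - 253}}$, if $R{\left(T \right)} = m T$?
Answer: $- \frac{902}{36371} \approx -0.0248$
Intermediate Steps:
$R{\left(T \right)} = 31 T$
$- \frac{41}{1654 + \frac{-134 + R{\left(12 \right)}}{-55 - 253}} = - \frac{41}{1654 + \frac{-134 + 31 \cdot 12}{-55 - 253}} = - \frac{41}{1654 + \frac{-134 + 372}{-308}} = - \frac{41}{1654 + 238 \left(- \frac{1}{308}\right)} = - \frac{41}{1654 - \frac{17}{22}} = - \frac{41}{\frac{36371}{22}} = \left(-41\right) \frac{22}{36371} = - \frac{902}{36371}$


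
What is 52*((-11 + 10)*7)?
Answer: -364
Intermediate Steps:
52*((-11 + 10)*7) = 52*(-1*7) = 52*(-7) = -364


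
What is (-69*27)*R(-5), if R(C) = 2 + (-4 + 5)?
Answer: -5589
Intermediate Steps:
R(C) = 3 (R(C) = 2 + 1 = 3)
(-69*27)*R(-5) = -69*27*3 = -1863*3 = -5589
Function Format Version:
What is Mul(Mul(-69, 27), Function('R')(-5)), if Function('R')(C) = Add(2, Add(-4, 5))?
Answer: -5589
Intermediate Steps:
Function('R')(C) = 3 (Function('R')(C) = Add(2, 1) = 3)
Mul(Mul(-69, 27), Function('R')(-5)) = Mul(Mul(-69, 27), 3) = Mul(-1863, 3) = -5589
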